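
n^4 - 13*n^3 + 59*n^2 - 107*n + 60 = (n - 5)*(n - 4)*(n - 3)*(n - 1)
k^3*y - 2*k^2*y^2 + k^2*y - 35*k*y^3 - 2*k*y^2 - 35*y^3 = (k - 7*y)*(k + 5*y)*(k*y + y)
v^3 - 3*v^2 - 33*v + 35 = (v - 7)*(v - 1)*(v + 5)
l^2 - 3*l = l*(l - 3)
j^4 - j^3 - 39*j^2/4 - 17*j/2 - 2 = (j - 4)*(j + 1/2)^2*(j + 2)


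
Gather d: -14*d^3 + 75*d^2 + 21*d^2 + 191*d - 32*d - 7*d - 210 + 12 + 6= -14*d^3 + 96*d^2 + 152*d - 192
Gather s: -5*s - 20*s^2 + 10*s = -20*s^2 + 5*s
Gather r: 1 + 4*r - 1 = 4*r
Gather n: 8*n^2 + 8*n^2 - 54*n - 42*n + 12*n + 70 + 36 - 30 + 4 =16*n^2 - 84*n + 80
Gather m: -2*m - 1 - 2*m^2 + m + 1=-2*m^2 - m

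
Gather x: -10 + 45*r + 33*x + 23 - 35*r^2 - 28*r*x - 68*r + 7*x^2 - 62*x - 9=-35*r^2 - 23*r + 7*x^2 + x*(-28*r - 29) + 4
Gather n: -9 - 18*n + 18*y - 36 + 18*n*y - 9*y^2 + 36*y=n*(18*y - 18) - 9*y^2 + 54*y - 45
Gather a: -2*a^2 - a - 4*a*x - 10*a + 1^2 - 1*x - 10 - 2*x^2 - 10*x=-2*a^2 + a*(-4*x - 11) - 2*x^2 - 11*x - 9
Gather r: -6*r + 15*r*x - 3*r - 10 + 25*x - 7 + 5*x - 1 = r*(15*x - 9) + 30*x - 18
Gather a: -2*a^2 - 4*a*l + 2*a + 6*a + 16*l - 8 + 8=-2*a^2 + a*(8 - 4*l) + 16*l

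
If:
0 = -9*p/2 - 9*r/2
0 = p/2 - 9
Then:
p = 18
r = -18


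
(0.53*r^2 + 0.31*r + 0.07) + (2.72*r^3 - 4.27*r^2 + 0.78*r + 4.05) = 2.72*r^3 - 3.74*r^2 + 1.09*r + 4.12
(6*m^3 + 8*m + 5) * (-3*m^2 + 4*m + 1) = -18*m^5 + 24*m^4 - 18*m^3 + 17*m^2 + 28*m + 5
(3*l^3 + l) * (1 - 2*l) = -6*l^4 + 3*l^3 - 2*l^2 + l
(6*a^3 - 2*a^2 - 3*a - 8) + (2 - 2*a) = 6*a^3 - 2*a^2 - 5*a - 6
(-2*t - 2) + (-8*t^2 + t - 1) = -8*t^2 - t - 3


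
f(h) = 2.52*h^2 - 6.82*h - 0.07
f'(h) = 5.04*h - 6.82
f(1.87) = -4.01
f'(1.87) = 2.60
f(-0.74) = 6.36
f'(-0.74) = -10.55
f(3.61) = 8.15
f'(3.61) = 11.37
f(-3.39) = 52.01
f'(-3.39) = -23.91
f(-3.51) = 54.91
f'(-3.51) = -24.51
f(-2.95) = 41.98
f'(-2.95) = -21.69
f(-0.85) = 7.55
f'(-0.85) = -11.10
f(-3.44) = 53.21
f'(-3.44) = -24.16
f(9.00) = 142.67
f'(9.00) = 38.54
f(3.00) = 2.15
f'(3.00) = 8.30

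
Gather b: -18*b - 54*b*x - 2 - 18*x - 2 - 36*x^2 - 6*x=b*(-54*x - 18) - 36*x^2 - 24*x - 4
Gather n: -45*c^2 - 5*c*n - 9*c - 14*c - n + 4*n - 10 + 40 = -45*c^2 - 23*c + n*(3 - 5*c) + 30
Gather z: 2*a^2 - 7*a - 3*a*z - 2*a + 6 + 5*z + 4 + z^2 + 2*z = 2*a^2 - 9*a + z^2 + z*(7 - 3*a) + 10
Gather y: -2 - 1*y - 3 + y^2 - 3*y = y^2 - 4*y - 5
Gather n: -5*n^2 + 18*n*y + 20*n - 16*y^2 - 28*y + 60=-5*n^2 + n*(18*y + 20) - 16*y^2 - 28*y + 60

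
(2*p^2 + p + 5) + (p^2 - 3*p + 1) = 3*p^2 - 2*p + 6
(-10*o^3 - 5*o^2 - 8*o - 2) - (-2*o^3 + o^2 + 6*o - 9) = -8*o^3 - 6*o^2 - 14*o + 7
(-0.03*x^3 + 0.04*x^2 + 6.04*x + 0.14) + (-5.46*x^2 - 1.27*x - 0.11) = -0.03*x^3 - 5.42*x^2 + 4.77*x + 0.03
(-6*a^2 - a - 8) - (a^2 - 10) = -7*a^2 - a + 2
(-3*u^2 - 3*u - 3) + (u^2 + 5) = -2*u^2 - 3*u + 2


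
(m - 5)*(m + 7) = m^2 + 2*m - 35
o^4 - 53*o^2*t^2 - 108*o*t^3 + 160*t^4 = (o - 8*t)*(o - t)*(o + 4*t)*(o + 5*t)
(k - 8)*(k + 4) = k^2 - 4*k - 32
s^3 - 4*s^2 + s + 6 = (s - 3)*(s - 2)*(s + 1)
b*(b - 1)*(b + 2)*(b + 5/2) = b^4 + 7*b^3/2 + b^2/2 - 5*b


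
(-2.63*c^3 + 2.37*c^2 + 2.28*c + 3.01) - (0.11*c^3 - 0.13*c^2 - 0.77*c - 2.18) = -2.74*c^3 + 2.5*c^2 + 3.05*c + 5.19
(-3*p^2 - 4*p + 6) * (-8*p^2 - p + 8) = 24*p^4 + 35*p^3 - 68*p^2 - 38*p + 48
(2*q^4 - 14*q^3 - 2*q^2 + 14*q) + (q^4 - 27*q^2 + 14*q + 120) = 3*q^4 - 14*q^3 - 29*q^2 + 28*q + 120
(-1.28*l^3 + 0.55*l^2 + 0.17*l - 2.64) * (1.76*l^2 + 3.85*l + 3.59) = -2.2528*l^5 - 3.96*l^4 - 2.1785*l^3 - 2.0174*l^2 - 9.5537*l - 9.4776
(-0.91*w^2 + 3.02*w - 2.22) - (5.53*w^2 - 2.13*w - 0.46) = -6.44*w^2 + 5.15*w - 1.76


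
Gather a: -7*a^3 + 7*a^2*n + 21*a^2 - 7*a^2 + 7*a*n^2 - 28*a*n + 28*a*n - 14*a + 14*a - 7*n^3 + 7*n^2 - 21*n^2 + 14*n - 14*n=-7*a^3 + a^2*(7*n + 14) + 7*a*n^2 - 7*n^3 - 14*n^2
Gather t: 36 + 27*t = 27*t + 36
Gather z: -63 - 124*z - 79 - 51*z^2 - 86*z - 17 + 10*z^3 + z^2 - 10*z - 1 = 10*z^3 - 50*z^2 - 220*z - 160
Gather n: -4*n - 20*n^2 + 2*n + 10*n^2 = -10*n^2 - 2*n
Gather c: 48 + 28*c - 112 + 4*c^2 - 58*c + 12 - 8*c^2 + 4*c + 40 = -4*c^2 - 26*c - 12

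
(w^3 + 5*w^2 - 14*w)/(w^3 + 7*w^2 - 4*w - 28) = w/(w + 2)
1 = 1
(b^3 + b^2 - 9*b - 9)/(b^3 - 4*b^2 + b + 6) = (b + 3)/(b - 2)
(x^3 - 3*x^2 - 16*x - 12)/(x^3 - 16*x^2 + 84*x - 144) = (x^2 + 3*x + 2)/(x^2 - 10*x + 24)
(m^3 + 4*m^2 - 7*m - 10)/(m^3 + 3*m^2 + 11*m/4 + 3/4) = 4*(m^2 + 3*m - 10)/(4*m^2 + 8*m + 3)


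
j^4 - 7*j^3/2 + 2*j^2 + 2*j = j*(j - 2)^2*(j + 1/2)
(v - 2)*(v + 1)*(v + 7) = v^3 + 6*v^2 - 9*v - 14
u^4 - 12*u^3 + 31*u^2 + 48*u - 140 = (u - 7)*(u - 5)*(u - 2)*(u + 2)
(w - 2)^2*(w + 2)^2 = w^4 - 8*w^2 + 16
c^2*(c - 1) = c^3 - c^2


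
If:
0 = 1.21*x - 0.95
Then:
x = 0.79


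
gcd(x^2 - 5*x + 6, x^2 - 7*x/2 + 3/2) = x - 3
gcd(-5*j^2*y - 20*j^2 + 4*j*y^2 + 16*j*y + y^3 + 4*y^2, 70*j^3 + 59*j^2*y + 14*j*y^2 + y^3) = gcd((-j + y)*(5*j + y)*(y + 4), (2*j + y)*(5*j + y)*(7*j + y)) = 5*j + y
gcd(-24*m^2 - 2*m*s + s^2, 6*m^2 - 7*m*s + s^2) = -6*m + s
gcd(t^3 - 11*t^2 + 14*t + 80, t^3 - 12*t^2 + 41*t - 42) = 1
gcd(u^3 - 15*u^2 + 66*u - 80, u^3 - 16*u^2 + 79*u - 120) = u^2 - 13*u + 40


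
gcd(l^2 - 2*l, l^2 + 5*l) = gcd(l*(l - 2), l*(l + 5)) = l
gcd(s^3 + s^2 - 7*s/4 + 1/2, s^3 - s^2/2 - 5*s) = s + 2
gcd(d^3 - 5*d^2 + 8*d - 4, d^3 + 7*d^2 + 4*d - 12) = d - 1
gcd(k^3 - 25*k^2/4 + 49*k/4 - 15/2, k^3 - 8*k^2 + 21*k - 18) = k^2 - 5*k + 6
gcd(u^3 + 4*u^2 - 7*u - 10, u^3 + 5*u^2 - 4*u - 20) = u^2 + 3*u - 10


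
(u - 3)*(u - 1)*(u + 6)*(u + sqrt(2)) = u^4 + sqrt(2)*u^3 + 2*u^3 - 21*u^2 + 2*sqrt(2)*u^2 - 21*sqrt(2)*u + 18*u + 18*sqrt(2)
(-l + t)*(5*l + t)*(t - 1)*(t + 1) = -5*l^2*t^2 + 5*l^2 + 4*l*t^3 - 4*l*t + t^4 - t^2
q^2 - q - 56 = (q - 8)*(q + 7)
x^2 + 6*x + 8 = (x + 2)*(x + 4)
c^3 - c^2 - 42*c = c*(c - 7)*(c + 6)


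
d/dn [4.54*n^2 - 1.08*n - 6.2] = 9.08*n - 1.08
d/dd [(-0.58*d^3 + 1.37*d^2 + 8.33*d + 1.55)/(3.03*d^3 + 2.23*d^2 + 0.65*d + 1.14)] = (8.88178419700125e-16*d^5 - 5.4445*d^4 - 51.2338*d^3 - 33.7585*d^2 - 3.7894*d + 8.4887)/(9.1809*d^6 + 13.5138*d^5 + 8.9119*d^4 + 9.8074*d^3 + 5.5069*d^2 + 1.482*d + 1.2996)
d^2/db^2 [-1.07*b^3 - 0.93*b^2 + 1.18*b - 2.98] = -6.42*b - 1.86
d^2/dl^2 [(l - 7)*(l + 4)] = 2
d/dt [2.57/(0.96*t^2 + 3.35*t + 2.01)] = (-4.9344*t - 8.6095)/(0.96*t^2 + 3.35*t + 2.01)^2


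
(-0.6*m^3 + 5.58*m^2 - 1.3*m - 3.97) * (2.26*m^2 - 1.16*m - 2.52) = -1.356*m^5 + 13.3068*m^4 - 7.8988*m^3 - 21.5258*m^2 + 7.8812*m + 10.0044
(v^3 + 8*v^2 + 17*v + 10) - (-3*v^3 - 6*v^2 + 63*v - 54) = 4*v^3 + 14*v^2 - 46*v + 64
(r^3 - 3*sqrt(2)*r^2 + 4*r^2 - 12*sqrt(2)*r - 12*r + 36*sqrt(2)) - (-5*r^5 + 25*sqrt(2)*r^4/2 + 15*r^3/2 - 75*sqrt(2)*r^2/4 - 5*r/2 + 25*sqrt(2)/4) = 5*r^5 - 25*sqrt(2)*r^4/2 - 13*r^3/2 + 4*r^2 + 63*sqrt(2)*r^2/4 - 12*sqrt(2)*r - 19*r/2 + 119*sqrt(2)/4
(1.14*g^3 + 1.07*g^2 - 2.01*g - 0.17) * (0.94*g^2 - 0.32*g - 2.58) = 1.0716*g^5 + 0.641*g^4 - 5.173*g^3 - 2.2772*g^2 + 5.2402*g + 0.4386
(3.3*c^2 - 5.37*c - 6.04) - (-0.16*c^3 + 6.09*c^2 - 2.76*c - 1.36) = 0.16*c^3 - 2.79*c^2 - 2.61*c - 4.68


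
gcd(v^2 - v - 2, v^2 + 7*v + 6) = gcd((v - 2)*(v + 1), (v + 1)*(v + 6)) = v + 1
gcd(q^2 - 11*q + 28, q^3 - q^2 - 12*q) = q - 4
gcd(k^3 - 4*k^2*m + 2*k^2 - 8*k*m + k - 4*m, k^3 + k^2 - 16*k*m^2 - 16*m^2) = k^2 - 4*k*m + k - 4*m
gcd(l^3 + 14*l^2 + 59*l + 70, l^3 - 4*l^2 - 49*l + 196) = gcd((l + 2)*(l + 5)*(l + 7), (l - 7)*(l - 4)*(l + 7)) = l + 7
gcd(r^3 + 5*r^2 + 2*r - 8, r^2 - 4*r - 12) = r + 2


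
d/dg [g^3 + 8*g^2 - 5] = g*(3*g + 16)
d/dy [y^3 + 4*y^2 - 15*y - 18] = 3*y^2 + 8*y - 15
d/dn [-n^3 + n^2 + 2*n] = -3*n^2 + 2*n + 2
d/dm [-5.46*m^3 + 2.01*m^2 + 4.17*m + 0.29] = -16.38*m^2 + 4.02*m + 4.17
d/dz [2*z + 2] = 2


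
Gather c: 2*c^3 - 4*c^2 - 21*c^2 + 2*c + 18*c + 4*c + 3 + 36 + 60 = 2*c^3 - 25*c^2 + 24*c + 99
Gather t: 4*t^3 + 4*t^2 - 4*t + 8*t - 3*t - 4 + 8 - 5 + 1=4*t^3 + 4*t^2 + t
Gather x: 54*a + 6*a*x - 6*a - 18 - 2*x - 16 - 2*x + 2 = 48*a + x*(6*a - 4) - 32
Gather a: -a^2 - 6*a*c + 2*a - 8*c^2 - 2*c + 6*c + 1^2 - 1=-a^2 + a*(2 - 6*c) - 8*c^2 + 4*c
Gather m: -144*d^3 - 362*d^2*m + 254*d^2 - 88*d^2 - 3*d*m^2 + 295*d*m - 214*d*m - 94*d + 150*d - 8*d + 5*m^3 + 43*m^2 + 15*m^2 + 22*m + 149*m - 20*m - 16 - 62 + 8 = -144*d^3 + 166*d^2 + 48*d + 5*m^3 + m^2*(58 - 3*d) + m*(-362*d^2 + 81*d + 151) - 70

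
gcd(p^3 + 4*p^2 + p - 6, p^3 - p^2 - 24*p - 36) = p^2 + 5*p + 6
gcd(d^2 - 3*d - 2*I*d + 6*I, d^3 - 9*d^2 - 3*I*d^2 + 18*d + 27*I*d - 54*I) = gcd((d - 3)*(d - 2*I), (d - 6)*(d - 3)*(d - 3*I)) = d - 3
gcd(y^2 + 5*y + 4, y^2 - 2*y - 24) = y + 4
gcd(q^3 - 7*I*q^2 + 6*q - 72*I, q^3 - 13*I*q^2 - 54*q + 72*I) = q^2 - 10*I*q - 24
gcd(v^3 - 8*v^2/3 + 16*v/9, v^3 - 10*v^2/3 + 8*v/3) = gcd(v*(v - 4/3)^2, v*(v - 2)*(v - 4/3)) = v^2 - 4*v/3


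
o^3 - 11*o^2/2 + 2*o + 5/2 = (o - 5)*(o - 1)*(o + 1/2)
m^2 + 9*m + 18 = (m + 3)*(m + 6)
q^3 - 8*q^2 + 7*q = q*(q - 7)*(q - 1)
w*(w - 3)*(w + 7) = w^3 + 4*w^2 - 21*w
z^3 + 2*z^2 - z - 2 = (z - 1)*(z + 1)*(z + 2)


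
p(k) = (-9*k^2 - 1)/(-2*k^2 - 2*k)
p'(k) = -18*k/(-2*k^2 - 2*k) + (4*k + 2)*(-9*k^2 - 1)/(-2*k^2 - 2*k)^2 = (9*k^2 - 2*k - 1)/(2*k^2*(k^2 + 2*k + 1))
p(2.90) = 3.39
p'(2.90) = 0.27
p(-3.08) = 6.74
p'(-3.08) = 1.10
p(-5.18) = 5.60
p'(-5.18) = 0.27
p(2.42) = 3.24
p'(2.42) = 0.34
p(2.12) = 3.13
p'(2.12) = 0.40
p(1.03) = 2.52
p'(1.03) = 0.74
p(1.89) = 3.03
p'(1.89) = 0.46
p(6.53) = 3.91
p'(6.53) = 0.08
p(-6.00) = 5.42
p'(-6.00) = 0.19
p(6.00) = 3.87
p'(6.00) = 0.09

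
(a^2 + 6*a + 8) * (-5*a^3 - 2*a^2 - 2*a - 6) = -5*a^5 - 32*a^4 - 54*a^3 - 34*a^2 - 52*a - 48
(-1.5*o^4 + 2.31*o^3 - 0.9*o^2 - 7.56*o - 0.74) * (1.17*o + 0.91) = -1.755*o^5 + 1.3377*o^4 + 1.0491*o^3 - 9.6642*o^2 - 7.7454*o - 0.6734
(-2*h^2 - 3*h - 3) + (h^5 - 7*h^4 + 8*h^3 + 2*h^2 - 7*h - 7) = h^5 - 7*h^4 + 8*h^3 - 10*h - 10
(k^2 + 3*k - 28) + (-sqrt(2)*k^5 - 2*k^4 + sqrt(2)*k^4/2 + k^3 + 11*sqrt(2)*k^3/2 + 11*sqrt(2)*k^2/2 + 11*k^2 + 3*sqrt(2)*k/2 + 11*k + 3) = -sqrt(2)*k^5 - 2*k^4 + sqrt(2)*k^4/2 + k^3 + 11*sqrt(2)*k^3/2 + 11*sqrt(2)*k^2/2 + 12*k^2 + 3*sqrt(2)*k/2 + 14*k - 25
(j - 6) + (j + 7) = 2*j + 1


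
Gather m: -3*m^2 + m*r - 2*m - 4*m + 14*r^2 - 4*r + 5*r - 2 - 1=-3*m^2 + m*(r - 6) + 14*r^2 + r - 3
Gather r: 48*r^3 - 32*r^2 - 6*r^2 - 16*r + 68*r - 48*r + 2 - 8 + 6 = 48*r^3 - 38*r^2 + 4*r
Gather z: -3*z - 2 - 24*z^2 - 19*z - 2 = -24*z^2 - 22*z - 4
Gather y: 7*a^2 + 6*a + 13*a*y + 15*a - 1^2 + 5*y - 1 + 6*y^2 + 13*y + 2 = 7*a^2 + 21*a + 6*y^2 + y*(13*a + 18)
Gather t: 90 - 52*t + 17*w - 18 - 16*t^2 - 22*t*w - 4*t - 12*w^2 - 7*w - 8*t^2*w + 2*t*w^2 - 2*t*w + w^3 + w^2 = t^2*(-8*w - 16) + t*(2*w^2 - 24*w - 56) + w^3 - 11*w^2 + 10*w + 72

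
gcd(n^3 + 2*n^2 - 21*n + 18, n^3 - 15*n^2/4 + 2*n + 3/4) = n^2 - 4*n + 3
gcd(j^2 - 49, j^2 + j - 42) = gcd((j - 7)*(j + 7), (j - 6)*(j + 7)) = j + 7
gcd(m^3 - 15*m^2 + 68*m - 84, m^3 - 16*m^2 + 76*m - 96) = m^2 - 8*m + 12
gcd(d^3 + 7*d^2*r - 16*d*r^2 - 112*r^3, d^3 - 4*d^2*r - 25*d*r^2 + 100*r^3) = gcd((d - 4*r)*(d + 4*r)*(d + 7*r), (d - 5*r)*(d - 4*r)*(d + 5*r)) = -d + 4*r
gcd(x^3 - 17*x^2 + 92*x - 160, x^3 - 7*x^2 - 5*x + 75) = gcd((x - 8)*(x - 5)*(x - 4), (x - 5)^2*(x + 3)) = x - 5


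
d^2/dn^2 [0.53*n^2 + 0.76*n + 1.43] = 1.06000000000000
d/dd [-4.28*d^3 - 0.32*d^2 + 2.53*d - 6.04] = -12.84*d^2 - 0.64*d + 2.53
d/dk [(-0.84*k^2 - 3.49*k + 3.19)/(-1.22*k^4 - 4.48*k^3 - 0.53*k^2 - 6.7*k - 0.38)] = (-2.0496*k^5 - 16.5366*k^4 - 15.7032*k^3 + 46.6519*k^2 + 4.0198*k + 22.6992)/(1.4884*k^8 + 10.9312*k^7 + 21.3636*k^6 + 21.0968*k^5 + 61.2401*k^4 + 10.5068*k^3 + 45.2928*k^2 + 5.092*k + 0.1444)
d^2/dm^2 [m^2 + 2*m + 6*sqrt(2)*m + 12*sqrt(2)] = 2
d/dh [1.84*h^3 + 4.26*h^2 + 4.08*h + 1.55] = 5.52*h^2 + 8.52*h + 4.08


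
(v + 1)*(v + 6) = v^2 + 7*v + 6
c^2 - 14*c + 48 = (c - 8)*(c - 6)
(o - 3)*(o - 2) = o^2 - 5*o + 6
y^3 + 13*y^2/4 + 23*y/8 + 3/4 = (y + 1/2)*(y + 3/4)*(y + 2)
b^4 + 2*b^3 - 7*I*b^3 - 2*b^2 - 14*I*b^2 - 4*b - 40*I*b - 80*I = (b + 2)*(b - 5*I)*(b - 4*I)*(b + 2*I)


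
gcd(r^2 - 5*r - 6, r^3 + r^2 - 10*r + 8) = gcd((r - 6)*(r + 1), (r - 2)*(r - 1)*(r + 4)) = 1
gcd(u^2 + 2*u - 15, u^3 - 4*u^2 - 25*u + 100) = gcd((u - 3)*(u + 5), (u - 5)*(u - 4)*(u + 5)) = u + 5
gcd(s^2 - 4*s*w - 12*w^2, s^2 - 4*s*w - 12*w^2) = s^2 - 4*s*w - 12*w^2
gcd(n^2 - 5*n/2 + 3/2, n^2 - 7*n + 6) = n - 1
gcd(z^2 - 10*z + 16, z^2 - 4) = z - 2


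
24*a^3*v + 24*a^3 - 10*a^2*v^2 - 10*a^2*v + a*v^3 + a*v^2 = (-6*a + v)*(-4*a + v)*(a*v + a)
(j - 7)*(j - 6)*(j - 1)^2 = j^4 - 15*j^3 + 69*j^2 - 97*j + 42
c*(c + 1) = c^2 + c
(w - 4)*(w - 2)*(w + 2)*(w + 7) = w^4 + 3*w^3 - 32*w^2 - 12*w + 112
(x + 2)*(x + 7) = x^2 + 9*x + 14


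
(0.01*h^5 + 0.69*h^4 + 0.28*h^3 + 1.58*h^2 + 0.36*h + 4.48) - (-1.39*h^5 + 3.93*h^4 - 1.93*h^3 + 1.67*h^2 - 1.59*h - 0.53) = 1.4*h^5 - 3.24*h^4 + 2.21*h^3 - 0.0899999999999999*h^2 + 1.95*h + 5.01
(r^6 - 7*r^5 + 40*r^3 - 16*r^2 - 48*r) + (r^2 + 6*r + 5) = r^6 - 7*r^5 + 40*r^3 - 15*r^2 - 42*r + 5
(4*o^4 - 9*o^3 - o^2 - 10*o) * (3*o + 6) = 12*o^5 - 3*o^4 - 57*o^3 - 36*o^2 - 60*o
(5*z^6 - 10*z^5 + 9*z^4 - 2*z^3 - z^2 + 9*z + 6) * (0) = 0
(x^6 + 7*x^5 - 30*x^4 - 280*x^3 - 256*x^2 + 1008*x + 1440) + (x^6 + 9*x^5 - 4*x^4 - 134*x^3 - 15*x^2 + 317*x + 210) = 2*x^6 + 16*x^5 - 34*x^4 - 414*x^3 - 271*x^2 + 1325*x + 1650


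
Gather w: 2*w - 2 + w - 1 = 3*w - 3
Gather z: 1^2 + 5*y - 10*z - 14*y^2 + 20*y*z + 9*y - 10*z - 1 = -14*y^2 + 14*y + z*(20*y - 20)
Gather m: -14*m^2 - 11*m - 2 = -14*m^2 - 11*m - 2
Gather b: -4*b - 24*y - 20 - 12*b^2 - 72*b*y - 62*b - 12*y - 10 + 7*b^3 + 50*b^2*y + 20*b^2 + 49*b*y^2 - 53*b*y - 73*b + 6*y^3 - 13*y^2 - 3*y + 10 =7*b^3 + b^2*(50*y + 8) + b*(49*y^2 - 125*y - 139) + 6*y^3 - 13*y^2 - 39*y - 20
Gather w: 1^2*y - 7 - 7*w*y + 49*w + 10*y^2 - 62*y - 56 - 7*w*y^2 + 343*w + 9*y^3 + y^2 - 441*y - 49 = w*(-7*y^2 - 7*y + 392) + 9*y^3 + 11*y^2 - 502*y - 112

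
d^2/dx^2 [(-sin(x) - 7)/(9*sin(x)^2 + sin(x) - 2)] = (81*sin(x)^5 + 2259*sin(x)^4 + 135*sin(x)^3 - 2889*sin(x)^2 - 468*sin(x) - 270)/(9*sin(x)^2 + sin(x) - 2)^3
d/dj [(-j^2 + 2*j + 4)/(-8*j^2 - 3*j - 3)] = (19*j^2 + 70*j + 6)/(64*j^4 + 48*j^3 + 57*j^2 + 18*j + 9)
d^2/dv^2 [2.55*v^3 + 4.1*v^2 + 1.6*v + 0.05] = 15.3*v + 8.2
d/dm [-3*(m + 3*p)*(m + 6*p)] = -6*m - 27*p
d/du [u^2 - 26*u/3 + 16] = 2*u - 26/3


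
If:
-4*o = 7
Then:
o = -7/4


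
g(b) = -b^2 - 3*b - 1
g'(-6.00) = 9.00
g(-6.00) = -19.00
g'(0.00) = -3.00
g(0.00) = -1.00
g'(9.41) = -21.82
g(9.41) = -117.78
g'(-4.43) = 5.86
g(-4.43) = -7.33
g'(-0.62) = -1.76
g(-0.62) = 0.48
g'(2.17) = -7.34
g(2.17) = -12.22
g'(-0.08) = -2.84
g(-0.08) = -0.77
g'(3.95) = -10.90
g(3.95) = -28.45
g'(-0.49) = -2.02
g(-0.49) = 0.23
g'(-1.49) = -0.02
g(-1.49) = 1.25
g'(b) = -2*b - 3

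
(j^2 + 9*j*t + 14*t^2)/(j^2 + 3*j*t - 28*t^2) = (-j - 2*t)/(-j + 4*t)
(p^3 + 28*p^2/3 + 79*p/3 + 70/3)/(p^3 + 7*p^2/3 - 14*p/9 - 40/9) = 3*(3*p^2 + 22*p + 35)/(9*p^2 + 3*p - 20)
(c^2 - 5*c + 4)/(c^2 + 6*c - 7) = (c - 4)/(c + 7)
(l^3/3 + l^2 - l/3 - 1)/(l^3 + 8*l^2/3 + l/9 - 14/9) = 3*(l^2 + 2*l - 3)/(9*l^2 + 15*l - 14)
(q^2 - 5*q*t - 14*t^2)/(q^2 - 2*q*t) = (q^2 - 5*q*t - 14*t^2)/(q*(q - 2*t))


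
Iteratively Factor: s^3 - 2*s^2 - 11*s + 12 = (s + 3)*(s^2 - 5*s + 4) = (s - 4)*(s + 3)*(s - 1)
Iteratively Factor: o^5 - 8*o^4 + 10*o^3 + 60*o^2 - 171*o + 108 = (o - 3)*(o^4 - 5*o^3 - 5*o^2 + 45*o - 36) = (o - 4)*(o - 3)*(o^3 - o^2 - 9*o + 9) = (o - 4)*(o - 3)^2*(o^2 + 2*o - 3) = (o - 4)*(o - 3)^2*(o + 3)*(o - 1)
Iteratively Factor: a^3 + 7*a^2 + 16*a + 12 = (a + 2)*(a^2 + 5*a + 6) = (a + 2)^2*(a + 3)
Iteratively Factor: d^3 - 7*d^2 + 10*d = (d)*(d^2 - 7*d + 10) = d*(d - 5)*(d - 2)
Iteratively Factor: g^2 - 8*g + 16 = (g - 4)*(g - 4)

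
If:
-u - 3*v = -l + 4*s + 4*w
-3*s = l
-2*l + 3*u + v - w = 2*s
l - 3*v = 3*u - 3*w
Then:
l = 3*w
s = -w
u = 3*w/2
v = w/2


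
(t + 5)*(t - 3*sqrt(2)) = t^2 - 3*sqrt(2)*t + 5*t - 15*sqrt(2)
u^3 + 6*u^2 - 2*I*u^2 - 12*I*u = u*(u + 6)*(u - 2*I)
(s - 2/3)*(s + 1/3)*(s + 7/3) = s^3 + 2*s^2 - s - 14/27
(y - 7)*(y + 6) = y^2 - y - 42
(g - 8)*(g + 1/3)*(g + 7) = g^3 - 2*g^2/3 - 169*g/3 - 56/3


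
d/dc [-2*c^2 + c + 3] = 1 - 4*c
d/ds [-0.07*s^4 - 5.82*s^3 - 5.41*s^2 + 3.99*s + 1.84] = -0.28*s^3 - 17.46*s^2 - 10.82*s + 3.99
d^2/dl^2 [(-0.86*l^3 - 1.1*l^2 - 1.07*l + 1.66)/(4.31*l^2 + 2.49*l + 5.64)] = (-5.6843418860808e-14*l^4 + 15.003602*l^3 + 272.98842*l^2 + 98.8121159999999*l - 100.047372)/(80.062991*l^6 + 138.763467*l^5 + 394.474905*l^4 + 378.605745*l^3 + 516.20382*l^2 + 237.617712*l + 179.406144)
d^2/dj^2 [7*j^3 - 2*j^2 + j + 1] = 42*j - 4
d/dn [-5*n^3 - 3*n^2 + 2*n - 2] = -15*n^2 - 6*n + 2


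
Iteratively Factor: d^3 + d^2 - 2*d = (d + 2)*(d^2 - d) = (d - 1)*(d + 2)*(d)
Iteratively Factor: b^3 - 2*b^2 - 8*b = (b + 2)*(b^2 - 4*b) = (b - 4)*(b + 2)*(b)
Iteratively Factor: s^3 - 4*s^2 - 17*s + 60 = (s - 5)*(s^2 + s - 12) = (s - 5)*(s + 4)*(s - 3)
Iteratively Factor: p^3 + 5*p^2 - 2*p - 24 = (p + 4)*(p^2 + p - 6) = (p + 3)*(p + 4)*(p - 2)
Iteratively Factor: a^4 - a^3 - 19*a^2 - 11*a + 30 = (a - 5)*(a^3 + 4*a^2 + a - 6) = (a - 5)*(a + 2)*(a^2 + 2*a - 3) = (a - 5)*(a + 2)*(a + 3)*(a - 1)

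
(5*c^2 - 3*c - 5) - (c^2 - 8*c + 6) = 4*c^2 + 5*c - 11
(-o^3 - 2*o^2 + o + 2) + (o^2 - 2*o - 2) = -o^3 - o^2 - o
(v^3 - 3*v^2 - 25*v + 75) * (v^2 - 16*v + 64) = v^5 - 19*v^4 + 87*v^3 + 283*v^2 - 2800*v + 4800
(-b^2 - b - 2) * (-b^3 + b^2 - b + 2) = b^5 + 2*b^3 - 3*b^2 - 4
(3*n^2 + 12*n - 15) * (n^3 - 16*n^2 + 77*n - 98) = 3*n^5 - 36*n^4 + 24*n^3 + 870*n^2 - 2331*n + 1470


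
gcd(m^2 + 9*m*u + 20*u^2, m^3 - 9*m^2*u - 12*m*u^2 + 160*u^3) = m + 4*u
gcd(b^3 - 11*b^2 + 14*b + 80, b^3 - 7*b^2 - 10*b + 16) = b^2 - 6*b - 16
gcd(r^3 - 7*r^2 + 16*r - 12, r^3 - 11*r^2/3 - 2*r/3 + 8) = r^2 - 5*r + 6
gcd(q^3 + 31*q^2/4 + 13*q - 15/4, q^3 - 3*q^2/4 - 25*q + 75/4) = q + 5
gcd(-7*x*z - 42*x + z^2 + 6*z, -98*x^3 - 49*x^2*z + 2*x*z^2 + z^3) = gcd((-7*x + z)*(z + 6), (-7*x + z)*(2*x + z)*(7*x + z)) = 7*x - z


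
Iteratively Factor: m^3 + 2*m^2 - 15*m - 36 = (m - 4)*(m^2 + 6*m + 9) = (m - 4)*(m + 3)*(m + 3)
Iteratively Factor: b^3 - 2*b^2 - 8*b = (b + 2)*(b^2 - 4*b) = (b - 4)*(b + 2)*(b)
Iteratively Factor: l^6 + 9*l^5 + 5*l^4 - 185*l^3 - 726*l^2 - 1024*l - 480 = (l + 1)*(l^5 + 8*l^4 - 3*l^3 - 182*l^2 - 544*l - 480) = (l - 5)*(l + 1)*(l^4 + 13*l^3 + 62*l^2 + 128*l + 96) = (l - 5)*(l + 1)*(l + 4)*(l^3 + 9*l^2 + 26*l + 24) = (l - 5)*(l + 1)*(l + 4)^2*(l^2 + 5*l + 6) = (l - 5)*(l + 1)*(l + 2)*(l + 4)^2*(l + 3)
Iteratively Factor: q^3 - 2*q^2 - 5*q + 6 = (q - 3)*(q^2 + q - 2) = (q - 3)*(q - 1)*(q + 2)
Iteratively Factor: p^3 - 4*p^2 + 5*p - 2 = (p - 2)*(p^2 - 2*p + 1) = (p - 2)*(p - 1)*(p - 1)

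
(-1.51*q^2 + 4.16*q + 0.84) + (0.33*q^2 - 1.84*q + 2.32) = -1.18*q^2 + 2.32*q + 3.16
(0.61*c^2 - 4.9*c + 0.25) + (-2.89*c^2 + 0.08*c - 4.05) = -2.28*c^2 - 4.82*c - 3.8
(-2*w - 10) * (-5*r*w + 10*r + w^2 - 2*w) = 10*r*w^2 + 30*r*w - 100*r - 2*w^3 - 6*w^2 + 20*w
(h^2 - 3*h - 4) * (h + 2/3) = h^3 - 7*h^2/3 - 6*h - 8/3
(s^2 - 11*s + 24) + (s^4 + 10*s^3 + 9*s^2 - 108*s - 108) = s^4 + 10*s^3 + 10*s^2 - 119*s - 84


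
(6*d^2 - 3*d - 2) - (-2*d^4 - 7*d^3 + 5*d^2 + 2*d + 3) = 2*d^4 + 7*d^3 + d^2 - 5*d - 5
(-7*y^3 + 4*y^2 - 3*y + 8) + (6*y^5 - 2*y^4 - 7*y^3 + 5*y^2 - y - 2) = 6*y^5 - 2*y^4 - 14*y^3 + 9*y^2 - 4*y + 6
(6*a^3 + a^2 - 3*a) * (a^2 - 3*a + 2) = 6*a^5 - 17*a^4 + 6*a^3 + 11*a^2 - 6*a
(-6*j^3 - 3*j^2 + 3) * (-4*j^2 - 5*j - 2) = 24*j^5 + 42*j^4 + 27*j^3 - 6*j^2 - 15*j - 6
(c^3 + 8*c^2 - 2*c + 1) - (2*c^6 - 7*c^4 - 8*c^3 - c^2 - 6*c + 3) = -2*c^6 + 7*c^4 + 9*c^3 + 9*c^2 + 4*c - 2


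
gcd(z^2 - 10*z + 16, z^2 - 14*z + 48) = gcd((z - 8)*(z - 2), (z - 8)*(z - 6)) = z - 8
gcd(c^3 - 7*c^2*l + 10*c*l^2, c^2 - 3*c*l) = c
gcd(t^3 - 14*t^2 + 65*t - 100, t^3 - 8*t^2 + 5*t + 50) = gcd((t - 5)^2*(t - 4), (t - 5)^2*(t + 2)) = t^2 - 10*t + 25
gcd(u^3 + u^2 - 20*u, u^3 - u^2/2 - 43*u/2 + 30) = u^2 + u - 20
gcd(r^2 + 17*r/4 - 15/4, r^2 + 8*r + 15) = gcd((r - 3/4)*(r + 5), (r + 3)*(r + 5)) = r + 5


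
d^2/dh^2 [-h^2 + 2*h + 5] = -2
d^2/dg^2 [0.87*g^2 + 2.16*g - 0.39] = 1.74000000000000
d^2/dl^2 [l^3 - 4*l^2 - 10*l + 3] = 6*l - 8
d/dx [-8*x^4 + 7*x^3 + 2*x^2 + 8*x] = -32*x^3 + 21*x^2 + 4*x + 8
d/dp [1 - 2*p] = -2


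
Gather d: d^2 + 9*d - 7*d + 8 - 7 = d^2 + 2*d + 1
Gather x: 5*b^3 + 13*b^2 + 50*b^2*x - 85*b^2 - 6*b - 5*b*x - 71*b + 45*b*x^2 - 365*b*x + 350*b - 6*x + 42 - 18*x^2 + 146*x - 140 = 5*b^3 - 72*b^2 + 273*b + x^2*(45*b - 18) + x*(50*b^2 - 370*b + 140) - 98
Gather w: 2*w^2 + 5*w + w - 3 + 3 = 2*w^2 + 6*w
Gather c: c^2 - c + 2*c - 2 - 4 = c^2 + c - 6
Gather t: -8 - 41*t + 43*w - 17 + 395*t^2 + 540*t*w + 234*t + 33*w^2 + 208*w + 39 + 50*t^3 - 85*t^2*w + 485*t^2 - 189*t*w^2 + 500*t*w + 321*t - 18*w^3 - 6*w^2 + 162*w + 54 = 50*t^3 + t^2*(880 - 85*w) + t*(-189*w^2 + 1040*w + 514) - 18*w^3 + 27*w^2 + 413*w + 68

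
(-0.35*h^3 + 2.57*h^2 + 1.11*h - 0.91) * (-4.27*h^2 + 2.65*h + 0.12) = 1.4945*h^5 - 11.9014*h^4 + 2.0288*h^3 + 7.1356*h^2 - 2.2783*h - 0.1092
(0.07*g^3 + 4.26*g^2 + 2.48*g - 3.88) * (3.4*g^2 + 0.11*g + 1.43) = 0.238*g^5 + 14.4917*g^4 + 9.0007*g^3 - 6.8274*g^2 + 3.1196*g - 5.5484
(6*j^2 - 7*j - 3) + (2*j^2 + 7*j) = 8*j^2 - 3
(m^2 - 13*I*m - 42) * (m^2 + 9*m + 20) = m^4 + 9*m^3 - 13*I*m^3 - 22*m^2 - 117*I*m^2 - 378*m - 260*I*m - 840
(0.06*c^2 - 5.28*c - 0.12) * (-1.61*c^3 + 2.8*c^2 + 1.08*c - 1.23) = -0.0966*c^5 + 8.6688*c^4 - 14.526*c^3 - 6.1122*c^2 + 6.3648*c + 0.1476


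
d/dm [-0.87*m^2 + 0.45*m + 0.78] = 0.45 - 1.74*m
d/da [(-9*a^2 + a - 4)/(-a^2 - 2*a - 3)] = (19*a^2 + 46*a - 11)/(a^4 + 4*a^3 + 10*a^2 + 12*a + 9)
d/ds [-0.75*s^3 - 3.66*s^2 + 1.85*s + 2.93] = -2.25*s^2 - 7.32*s + 1.85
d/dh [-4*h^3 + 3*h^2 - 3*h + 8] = -12*h^2 + 6*h - 3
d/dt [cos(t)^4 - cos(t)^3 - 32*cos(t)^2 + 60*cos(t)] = (-4*cos(t)^3 + 3*cos(t)^2 + 64*cos(t) - 60)*sin(t)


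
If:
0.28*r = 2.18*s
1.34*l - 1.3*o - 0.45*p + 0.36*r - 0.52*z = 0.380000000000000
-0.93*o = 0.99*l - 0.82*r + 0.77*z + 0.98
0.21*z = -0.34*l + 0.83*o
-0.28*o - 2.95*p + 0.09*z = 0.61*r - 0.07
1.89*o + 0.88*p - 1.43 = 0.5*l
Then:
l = 1.12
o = 2.11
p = -2.26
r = 11.06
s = 1.42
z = 6.51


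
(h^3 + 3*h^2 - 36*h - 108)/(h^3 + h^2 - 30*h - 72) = (h + 6)/(h + 4)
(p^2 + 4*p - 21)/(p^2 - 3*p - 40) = (-p^2 - 4*p + 21)/(-p^2 + 3*p + 40)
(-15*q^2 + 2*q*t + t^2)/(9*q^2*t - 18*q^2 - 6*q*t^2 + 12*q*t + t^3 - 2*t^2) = (-5*q - t)/(3*q*t - 6*q - t^2 + 2*t)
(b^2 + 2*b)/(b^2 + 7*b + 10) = b/(b + 5)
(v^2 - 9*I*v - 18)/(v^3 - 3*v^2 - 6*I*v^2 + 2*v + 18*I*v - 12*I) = (v - 3*I)/(v^2 - 3*v + 2)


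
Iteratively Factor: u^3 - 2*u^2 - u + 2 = (u + 1)*(u^2 - 3*u + 2) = (u - 2)*(u + 1)*(u - 1)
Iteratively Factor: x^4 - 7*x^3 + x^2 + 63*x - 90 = (x - 5)*(x^3 - 2*x^2 - 9*x + 18) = (x - 5)*(x + 3)*(x^2 - 5*x + 6) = (x - 5)*(x - 3)*(x + 3)*(x - 2)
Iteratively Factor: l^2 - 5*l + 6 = (l - 3)*(l - 2)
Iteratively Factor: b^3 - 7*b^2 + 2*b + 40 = (b + 2)*(b^2 - 9*b + 20) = (b - 4)*(b + 2)*(b - 5)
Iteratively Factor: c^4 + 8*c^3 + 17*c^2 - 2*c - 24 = (c + 2)*(c^3 + 6*c^2 + 5*c - 12) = (c + 2)*(c + 4)*(c^2 + 2*c - 3) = (c + 2)*(c + 3)*(c + 4)*(c - 1)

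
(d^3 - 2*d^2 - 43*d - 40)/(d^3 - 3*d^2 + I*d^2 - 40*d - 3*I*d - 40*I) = (d + 1)/(d + I)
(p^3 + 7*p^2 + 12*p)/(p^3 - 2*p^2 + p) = (p^2 + 7*p + 12)/(p^2 - 2*p + 1)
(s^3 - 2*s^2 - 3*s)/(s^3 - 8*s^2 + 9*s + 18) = s/(s - 6)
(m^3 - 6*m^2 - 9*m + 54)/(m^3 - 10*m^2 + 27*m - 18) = (m + 3)/(m - 1)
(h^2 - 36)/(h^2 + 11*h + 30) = (h - 6)/(h + 5)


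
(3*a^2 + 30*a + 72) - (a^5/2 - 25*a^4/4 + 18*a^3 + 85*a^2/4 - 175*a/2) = -a^5/2 + 25*a^4/4 - 18*a^3 - 73*a^2/4 + 235*a/2 + 72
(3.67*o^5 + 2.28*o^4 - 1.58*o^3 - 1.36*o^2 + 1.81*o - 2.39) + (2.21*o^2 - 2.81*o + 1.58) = 3.67*o^5 + 2.28*o^4 - 1.58*o^3 + 0.85*o^2 - 1.0*o - 0.81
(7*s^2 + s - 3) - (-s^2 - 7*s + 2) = 8*s^2 + 8*s - 5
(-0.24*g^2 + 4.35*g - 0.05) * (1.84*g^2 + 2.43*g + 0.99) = -0.4416*g^4 + 7.4208*g^3 + 10.2409*g^2 + 4.185*g - 0.0495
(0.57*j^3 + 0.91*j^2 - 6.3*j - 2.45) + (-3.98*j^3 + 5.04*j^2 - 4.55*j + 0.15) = -3.41*j^3 + 5.95*j^2 - 10.85*j - 2.3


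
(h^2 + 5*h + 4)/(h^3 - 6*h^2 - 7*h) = (h + 4)/(h*(h - 7))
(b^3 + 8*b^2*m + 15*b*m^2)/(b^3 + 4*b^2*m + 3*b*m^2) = (b + 5*m)/(b + m)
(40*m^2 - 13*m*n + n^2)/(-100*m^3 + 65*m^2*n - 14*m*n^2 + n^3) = (-8*m + n)/(20*m^2 - 9*m*n + n^2)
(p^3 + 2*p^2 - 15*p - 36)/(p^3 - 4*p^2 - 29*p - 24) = (p^2 - p - 12)/(p^2 - 7*p - 8)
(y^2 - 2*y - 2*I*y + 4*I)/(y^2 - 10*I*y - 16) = (y - 2)/(y - 8*I)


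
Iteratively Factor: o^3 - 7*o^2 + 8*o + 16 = (o - 4)*(o^2 - 3*o - 4) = (o - 4)^2*(o + 1)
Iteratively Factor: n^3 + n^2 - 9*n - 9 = (n + 1)*(n^2 - 9) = (n + 1)*(n + 3)*(n - 3)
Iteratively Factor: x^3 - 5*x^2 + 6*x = (x)*(x^2 - 5*x + 6) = x*(x - 3)*(x - 2)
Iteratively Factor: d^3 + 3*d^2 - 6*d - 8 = (d + 4)*(d^2 - d - 2) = (d + 1)*(d + 4)*(d - 2)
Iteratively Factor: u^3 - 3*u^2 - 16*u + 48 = (u + 4)*(u^2 - 7*u + 12) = (u - 3)*(u + 4)*(u - 4)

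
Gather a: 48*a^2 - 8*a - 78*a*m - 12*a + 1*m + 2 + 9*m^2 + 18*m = 48*a^2 + a*(-78*m - 20) + 9*m^2 + 19*m + 2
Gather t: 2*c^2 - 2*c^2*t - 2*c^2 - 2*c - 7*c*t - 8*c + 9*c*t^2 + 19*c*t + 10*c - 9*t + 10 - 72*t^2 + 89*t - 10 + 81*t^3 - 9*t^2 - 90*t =81*t^3 + t^2*(9*c - 81) + t*(-2*c^2 + 12*c - 10)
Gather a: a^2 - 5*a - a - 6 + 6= a^2 - 6*a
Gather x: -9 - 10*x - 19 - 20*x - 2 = -30*x - 30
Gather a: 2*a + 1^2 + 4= 2*a + 5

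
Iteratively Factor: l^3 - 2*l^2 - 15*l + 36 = (l - 3)*(l^2 + l - 12) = (l - 3)^2*(l + 4)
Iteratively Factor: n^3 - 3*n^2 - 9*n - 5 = (n + 1)*(n^2 - 4*n - 5) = (n - 5)*(n + 1)*(n + 1)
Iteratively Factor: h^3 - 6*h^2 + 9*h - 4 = (h - 1)*(h^2 - 5*h + 4) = (h - 4)*(h - 1)*(h - 1)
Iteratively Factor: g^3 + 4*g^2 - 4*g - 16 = (g - 2)*(g^2 + 6*g + 8) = (g - 2)*(g + 2)*(g + 4)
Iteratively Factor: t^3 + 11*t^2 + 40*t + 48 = (t + 4)*(t^2 + 7*t + 12) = (t + 4)^2*(t + 3)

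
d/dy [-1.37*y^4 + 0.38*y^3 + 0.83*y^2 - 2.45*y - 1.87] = -5.48*y^3 + 1.14*y^2 + 1.66*y - 2.45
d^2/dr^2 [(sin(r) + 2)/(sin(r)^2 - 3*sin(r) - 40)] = (sin(r)^5 + 11*sin(r)^4 + 220*sin(r)^3 + 206*sin(r)^2 + 1156*sin(r) + 44)/(-sin(r)^2 + 3*sin(r) + 40)^3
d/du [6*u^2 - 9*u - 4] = 12*u - 9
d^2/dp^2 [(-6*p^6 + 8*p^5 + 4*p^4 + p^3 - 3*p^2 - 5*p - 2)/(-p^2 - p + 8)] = 2*(36*p^8 + 66*p^7 - 824*p^6 - 636*p^5 + 6804*p^4 - 4871*p^3 - 1434*p^2 - 66*p + 250)/(p^6 + 3*p^5 - 21*p^4 - 47*p^3 + 168*p^2 + 192*p - 512)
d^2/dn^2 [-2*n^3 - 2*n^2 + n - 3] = -12*n - 4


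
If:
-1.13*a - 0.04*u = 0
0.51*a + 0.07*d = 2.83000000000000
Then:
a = -0.0353982300884956*u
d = 0.257901390644753*u + 40.4285714285714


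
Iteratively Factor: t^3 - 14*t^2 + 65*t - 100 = (t - 5)*(t^2 - 9*t + 20) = (t - 5)*(t - 4)*(t - 5)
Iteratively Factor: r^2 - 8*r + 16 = (r - 4)*(r - 4)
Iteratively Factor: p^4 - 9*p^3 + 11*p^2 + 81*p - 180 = (p - 4)*(p^3 - 5*p^2 - 9*p + 45) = (p - 4)*(p - 3)*(p^2 - 2*p - 15) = (p - 5)*(p - 4)*(p - 3)*(p + 3)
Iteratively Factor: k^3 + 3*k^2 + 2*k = (k)*(k^2 + 3*k + 2) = k*(k + 1)*(k + 2)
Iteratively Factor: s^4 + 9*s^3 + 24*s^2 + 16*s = (s + 4)*(s^3 + 5*s^2 + 4*s) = (s + 4)^2*(s^2 + s) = (s + 1)*(s + 4)^2*(s)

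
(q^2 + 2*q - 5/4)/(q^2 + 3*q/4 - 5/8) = 2*(2*q + 5)/(4*q + 5)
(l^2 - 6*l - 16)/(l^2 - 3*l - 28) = (-l^2 + 6*l + 16)/(-l^2 + 3*l + 28)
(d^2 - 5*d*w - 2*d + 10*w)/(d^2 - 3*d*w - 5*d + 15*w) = (d^2 - 5*d*w - 2*d + 10*w)/(d^2 - 3*d*w - 5*d + 15*w)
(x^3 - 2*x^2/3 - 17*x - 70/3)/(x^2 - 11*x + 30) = (3*x^2 + 13*x + 14)/(3*(x - 6))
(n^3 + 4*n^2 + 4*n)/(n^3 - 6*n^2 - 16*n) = (n + 2)/(n - 8)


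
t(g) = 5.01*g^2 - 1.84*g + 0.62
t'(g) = 10.02*g - 1.84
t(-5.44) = 158.89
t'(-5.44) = -56.35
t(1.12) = 4.84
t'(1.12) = 9.38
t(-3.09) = 54.14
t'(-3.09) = -32.80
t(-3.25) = 59.52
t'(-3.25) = -34.40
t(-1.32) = 11.78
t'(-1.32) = -15.07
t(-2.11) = 26.81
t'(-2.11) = -22.98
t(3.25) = 47.56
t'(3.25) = 30.72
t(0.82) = 2.48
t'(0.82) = 6.38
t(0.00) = 0.62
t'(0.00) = -1.84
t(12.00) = 699.98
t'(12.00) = 118.40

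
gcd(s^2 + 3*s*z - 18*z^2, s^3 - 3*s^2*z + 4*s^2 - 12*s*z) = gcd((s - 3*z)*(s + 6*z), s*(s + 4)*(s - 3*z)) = -s + 3*z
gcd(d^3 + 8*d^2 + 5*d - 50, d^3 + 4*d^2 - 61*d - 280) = d + 5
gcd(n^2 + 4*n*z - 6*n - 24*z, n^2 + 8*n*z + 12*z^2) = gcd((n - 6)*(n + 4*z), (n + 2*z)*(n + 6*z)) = 1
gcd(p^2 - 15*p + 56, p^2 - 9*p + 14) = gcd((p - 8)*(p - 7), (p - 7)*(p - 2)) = p - 7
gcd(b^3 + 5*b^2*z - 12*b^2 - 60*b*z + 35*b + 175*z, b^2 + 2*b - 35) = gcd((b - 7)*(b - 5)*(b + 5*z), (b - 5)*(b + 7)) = b - 5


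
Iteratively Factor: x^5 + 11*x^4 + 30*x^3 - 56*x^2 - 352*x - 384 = (x - 3)*(x^4 + 14*x^3 + 72*x^2 + 160*x + 128) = (x - 3)*(x + 2)*(x^3 + 12*x^2 + 48*x + 64) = (x - 3)*(x + 2)*(x + 4)*(x^2 + 8*x + 16) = (x - 3)*(x + 2)*(x + 4)^2*(x + 4)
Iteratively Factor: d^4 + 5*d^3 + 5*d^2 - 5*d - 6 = (d + 2)*(d^3 + 3*d^2 - d - 3) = (d + 1)*(d + 2)*(d^2 + 2*d - 3) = (d + 1)*(d + 2)*(d + 3)*(d - 1)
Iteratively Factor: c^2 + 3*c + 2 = (c + 1)*(c + 2)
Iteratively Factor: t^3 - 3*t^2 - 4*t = (t)*(t^2 - 3*t - 4) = t*(t + 1)*(t - 4)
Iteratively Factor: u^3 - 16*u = (u - 4)*(u^2 + 4*u) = (u - 4)*(u + 4)*(u)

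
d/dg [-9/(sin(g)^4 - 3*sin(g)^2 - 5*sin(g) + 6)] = 9*(4*sin(g)^3 - 6*sin(g) - 5)*cos(g)/(sin(g)^4 - 3*sin(g)^2 - 5*sin(g) + 6)^2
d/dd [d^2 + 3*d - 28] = 2*d + 3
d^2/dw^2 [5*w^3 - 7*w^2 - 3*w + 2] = 30*w - 14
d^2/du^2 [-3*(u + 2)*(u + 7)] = -6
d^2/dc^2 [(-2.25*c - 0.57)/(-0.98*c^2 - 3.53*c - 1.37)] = ((1.96*c + 3.53)*(2.25*c + 0.57)*(3.92*c + 7.06) - (13.23*c + 17.0022)*(0.98*c^2 + 3.53*c + 1.37))/(0.98*c^2 + 3.53*c + 1.37)^3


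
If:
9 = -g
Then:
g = -9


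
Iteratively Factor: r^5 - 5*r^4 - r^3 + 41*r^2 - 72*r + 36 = (r - 1)*(r^4 - 4*r^3 - 5*r^2 + 36*r - 36) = (r - 3)*(r - 1)*(r^3 - r^2 - 8*r + 12) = (r - 3)*(r - 2)*(r - 1)*(r^2 + r - 6) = (r - 3)*(r - 2)*(r - 1)*(r + 3)*(r - 2)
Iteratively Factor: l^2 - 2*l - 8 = (l - 4)*(l + 2)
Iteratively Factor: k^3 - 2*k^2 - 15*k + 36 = (k - 3)*(k^2 + k - 12) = (k - 3)^2*(k + 4)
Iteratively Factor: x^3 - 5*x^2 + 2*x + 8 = (x + 1)*(x^2 - 6*x + 8) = (x - 4)*(x + 1)*(x - 2)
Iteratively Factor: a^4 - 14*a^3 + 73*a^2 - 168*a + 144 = (a - 4)*(a^3 - 10*a^2 + 33*a - 36) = (a - 4)*(a - 3)*(a^2 - 7*a + 12) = (a - 4)^2*(a - 3)*(a - 3)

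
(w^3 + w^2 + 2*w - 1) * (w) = w^4 + w^3 + 2*w^2 - w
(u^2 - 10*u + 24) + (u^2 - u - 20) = 2*u^2 - 11*u + 4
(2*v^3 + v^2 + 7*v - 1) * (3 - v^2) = -2*v^5 - v^4 - v^3 + 4*v^2 + 21*v - 3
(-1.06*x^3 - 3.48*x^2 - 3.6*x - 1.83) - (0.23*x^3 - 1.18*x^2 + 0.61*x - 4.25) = -1.29*x^3 - 2.3*x^2 - 4.21*x + 2.42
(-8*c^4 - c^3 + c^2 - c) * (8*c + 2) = -64*c^5 - 24*c^4 + 6*c^3 - 6*c^2 - 2*c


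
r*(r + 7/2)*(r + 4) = r^3 + 15*r^2/2 + 14*r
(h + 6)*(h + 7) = h^2 + 13*h + 42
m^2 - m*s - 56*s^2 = (m - 8*s)*(m + 7*s)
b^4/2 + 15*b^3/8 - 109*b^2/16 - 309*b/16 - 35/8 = (b/2 + 1)*(b - 7/2)*(b + 1/4)*(b + 5)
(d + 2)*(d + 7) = d^2 + 9*d + 14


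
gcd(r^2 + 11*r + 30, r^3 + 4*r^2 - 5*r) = r + 5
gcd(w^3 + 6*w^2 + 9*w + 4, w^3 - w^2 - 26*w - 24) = w^2 + 5*w + 4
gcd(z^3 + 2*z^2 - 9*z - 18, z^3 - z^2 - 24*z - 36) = z^2 + 5*z + 6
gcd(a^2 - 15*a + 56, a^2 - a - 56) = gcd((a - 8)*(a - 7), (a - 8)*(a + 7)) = a - 8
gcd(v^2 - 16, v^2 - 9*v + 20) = v - 4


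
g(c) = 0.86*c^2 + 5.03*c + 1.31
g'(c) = 1.72*c + 5.03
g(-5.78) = 0.97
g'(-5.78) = -4.91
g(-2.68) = -5.99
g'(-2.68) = 0.42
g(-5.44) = -0.60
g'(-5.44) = -4.33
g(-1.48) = -4.25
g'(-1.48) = 2.48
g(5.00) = 47.96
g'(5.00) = 13.63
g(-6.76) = 6.61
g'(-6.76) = -6.60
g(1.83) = 13.39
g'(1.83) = 8.18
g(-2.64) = -5.98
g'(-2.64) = 0.49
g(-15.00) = 119.36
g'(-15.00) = -20.77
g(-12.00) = 64.79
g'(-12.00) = -15.61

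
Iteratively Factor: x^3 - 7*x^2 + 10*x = (x)*(x^2 - 7*x + 10) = x*(x - 5)*(x - 2)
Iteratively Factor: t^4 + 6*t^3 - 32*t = (t)*(t^3 + 6*t^2 - 32) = t*(t - 2)*(t^2 + 8*t + 16) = t*(t - 2)*(t + 4)*(t + 4)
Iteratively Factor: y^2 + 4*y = (y)*(y + 4)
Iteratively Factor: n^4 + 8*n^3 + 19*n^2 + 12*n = (n + 3)*(n^3 + 5*n^2 + 4*n) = n*(n + 3)*(n^2 + 5*n + 4) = n*(n + 1)*(n + 3)*(n + 4)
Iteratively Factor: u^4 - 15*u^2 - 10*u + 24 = (u + 2)*(u^3 - 2*u^2 - 11*u + 12) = (u + 2)*(u + 3)*(u^2 - 5*u + 4) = (u - 1)*(u + 2)*(u + 3)*(u - 4)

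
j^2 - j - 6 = (j - 3)*(j + 2)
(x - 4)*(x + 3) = x^2 - x - 12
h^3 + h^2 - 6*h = h*(h - 2)*(h + 3)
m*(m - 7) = m^2 - 7*m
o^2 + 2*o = o*(o + 2)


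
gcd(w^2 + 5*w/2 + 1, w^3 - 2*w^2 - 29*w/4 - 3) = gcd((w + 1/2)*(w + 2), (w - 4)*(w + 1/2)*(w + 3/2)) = w + 1/2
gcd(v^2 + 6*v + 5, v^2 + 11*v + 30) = v + 5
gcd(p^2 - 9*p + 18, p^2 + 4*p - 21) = p - 3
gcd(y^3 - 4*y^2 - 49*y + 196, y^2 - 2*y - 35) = y - 7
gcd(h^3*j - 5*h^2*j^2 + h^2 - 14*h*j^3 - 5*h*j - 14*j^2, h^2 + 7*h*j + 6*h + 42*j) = 1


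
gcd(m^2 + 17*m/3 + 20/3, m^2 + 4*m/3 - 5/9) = m + 5/3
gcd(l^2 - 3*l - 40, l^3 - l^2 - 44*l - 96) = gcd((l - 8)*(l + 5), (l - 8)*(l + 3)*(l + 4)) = l - 8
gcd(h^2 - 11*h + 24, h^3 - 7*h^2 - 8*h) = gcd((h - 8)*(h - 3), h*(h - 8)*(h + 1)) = h - 8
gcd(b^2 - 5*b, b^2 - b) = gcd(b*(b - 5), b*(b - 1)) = b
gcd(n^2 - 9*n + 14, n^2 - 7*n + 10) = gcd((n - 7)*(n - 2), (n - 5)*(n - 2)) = n - 2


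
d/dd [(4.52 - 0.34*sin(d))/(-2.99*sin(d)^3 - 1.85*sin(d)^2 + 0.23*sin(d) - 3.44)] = (-2.0332*sin(d)^3 + 39.9154*sin(d)^2 + 16.724*sin(d) + 0.13)*cos(d)/(8.9401*sin(d)^6 + 11.063*sin(d)^5 + 2.0471*sin(d)^4 + 19.7202*sin(d)^3 + 12.7809*sin(d)^2 - 1.5824*sin(d) + 11.8336)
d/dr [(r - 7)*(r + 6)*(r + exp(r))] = r^2*exp(r) + 3*r^2 + r*exp(r) - 2*r - 43*exp(r) - 42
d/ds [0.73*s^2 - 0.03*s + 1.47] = 1.46*s - 0.03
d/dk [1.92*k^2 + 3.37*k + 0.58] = 3.84*k + 3.37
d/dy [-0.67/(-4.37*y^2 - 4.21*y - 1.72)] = (-5.8558*y - 2.8207)/(4.37*y^2 + 4.21*y + 1.72)^2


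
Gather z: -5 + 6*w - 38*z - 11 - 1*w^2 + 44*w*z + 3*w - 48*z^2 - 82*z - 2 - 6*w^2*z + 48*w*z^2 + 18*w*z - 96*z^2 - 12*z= -w^2 + 9*w + z^2*(48*w - 144) + z*(-6*w^2 + 62*w - 132) - 18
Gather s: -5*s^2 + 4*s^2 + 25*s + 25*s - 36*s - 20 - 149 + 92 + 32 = -s^2 + 14*s - 45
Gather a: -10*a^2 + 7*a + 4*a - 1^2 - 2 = -10*a^2 + 11*a - 3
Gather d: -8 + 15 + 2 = 9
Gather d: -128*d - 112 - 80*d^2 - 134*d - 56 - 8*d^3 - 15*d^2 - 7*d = -8*d^3 - 95*d^2 - 269*d - 168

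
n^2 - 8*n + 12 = (n - 6)*(n - 2)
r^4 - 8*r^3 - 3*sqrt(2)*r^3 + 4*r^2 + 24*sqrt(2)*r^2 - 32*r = r*(r - 8)*(r - 2*sqrt(2))*(r - sqrt(2))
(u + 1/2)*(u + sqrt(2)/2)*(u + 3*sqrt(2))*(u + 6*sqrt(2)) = u^4 + u^3/2 + 19*sqrt(2)*u^3/2 + 19*sqrt(2)*u^2/4 + 45*u^2 + 45*u/2 + 18*sqrt(2)*u + 9*sqrt(2)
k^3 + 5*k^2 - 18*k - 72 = (k - 4)*(k + 3)*(k + 6)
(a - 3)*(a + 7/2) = a^2 + a/2 - 21/2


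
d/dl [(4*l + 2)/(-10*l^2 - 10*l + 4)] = (-10*l^2 - 10*l + 5*(2*l + 1)^2 + 4)/(5*l^2 + 5*l - 2)^2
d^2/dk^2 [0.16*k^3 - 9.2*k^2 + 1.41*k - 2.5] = 0.96*k - 18.4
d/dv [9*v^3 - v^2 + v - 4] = 27*v^2 - 2*v + 1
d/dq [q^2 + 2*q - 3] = 2*q + 2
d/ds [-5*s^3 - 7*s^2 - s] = -15*s^2 - 14*s - 1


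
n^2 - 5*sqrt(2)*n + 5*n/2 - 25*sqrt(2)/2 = (n + 5/2)*(n - 5*sqrt(2))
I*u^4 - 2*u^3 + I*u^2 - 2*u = u*(u + I)*(u + 2*I)*(I*u + 1)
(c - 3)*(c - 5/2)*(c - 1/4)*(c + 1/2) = c^4 - 21*c^3/4 + 6*c^2 + 41*c/16 - 15/16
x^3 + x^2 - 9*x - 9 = (x - 3)*(x + 1)*(x + 3)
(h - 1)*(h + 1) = h^2 - 1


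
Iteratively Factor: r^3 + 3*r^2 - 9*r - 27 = (r + 3)*(r^2 - 9) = (r - 3)*(r + 3)*(r + 3)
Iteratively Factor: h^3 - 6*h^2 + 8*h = (h - 2)*(h^2 - 4*h) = (h - 4)*(h - 2)*(h)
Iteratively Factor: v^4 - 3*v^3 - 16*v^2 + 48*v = (v)*(v^3 - 3*v^2 - 16*v + 48) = v*(v + 4)*(v^2 - 7*v + 12) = v*(v - 4)*(v + 4)*(v - 3)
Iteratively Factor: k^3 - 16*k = (k - 4)*(k^2 + 4*k) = k*(k - 4)*(k + 4)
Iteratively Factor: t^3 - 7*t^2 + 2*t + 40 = (t - 4)*(t^2 - 3*t - 10) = (t - 4)*(t + 2)*(t - 5)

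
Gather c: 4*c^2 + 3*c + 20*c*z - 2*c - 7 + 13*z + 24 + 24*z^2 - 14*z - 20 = 4*c^2 + c*(20*z + 1) + 24*z^2 - z - 3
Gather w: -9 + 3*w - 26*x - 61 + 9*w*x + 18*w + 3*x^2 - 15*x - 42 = w*(9*x + 21) + 3*x^2 - 41*x - 112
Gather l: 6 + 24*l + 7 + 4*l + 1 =28*l + 14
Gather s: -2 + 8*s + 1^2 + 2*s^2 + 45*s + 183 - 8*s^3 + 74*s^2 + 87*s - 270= -8*s^3 + 76*s^2 + 140*s - 88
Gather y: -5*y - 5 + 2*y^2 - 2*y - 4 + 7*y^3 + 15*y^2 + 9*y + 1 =7*y^3 + 17*y^2 + 2*y - 8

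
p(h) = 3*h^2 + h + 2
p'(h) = 6*h + 1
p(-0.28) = 1.96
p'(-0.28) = -0.68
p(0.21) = 2.34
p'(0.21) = 2.26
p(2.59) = 24.71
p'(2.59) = 16.54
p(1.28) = 8.20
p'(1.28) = 8.68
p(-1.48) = 7.09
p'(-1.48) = -7.88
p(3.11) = 34.13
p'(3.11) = 19.66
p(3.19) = 35.72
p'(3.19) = 20.14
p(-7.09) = 145.71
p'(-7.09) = -41.54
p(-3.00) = 26.00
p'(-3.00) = -17.00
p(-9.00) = 236.00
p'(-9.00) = -53.00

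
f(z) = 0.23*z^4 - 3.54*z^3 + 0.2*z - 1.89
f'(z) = 0.92*z^3 - 10.62*z^2 + 0.2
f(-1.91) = 25.46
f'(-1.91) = -44.95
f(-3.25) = 144.64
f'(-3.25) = -143.56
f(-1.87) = 23.70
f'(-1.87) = -42.95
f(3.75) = -142.34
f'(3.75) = -100.63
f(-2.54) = 65.19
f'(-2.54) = -83.39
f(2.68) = -57.63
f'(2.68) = -58.37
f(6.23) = -510.15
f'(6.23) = -189.53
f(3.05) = -81.82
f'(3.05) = -72.49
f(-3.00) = 111.72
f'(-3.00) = -120.22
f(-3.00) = 111.72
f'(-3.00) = -120.22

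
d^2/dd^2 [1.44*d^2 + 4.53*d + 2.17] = 2.88000000000000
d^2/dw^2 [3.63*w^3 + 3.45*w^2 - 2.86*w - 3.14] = 21.78*w + 6.9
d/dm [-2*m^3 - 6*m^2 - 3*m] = -6*m^2 - 12*m - 3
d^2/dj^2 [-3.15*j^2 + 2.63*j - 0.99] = -6.30000000000000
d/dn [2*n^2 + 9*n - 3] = 4*n + 9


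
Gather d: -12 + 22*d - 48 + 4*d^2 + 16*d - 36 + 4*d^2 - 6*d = 8*d^2 + 32*d - 96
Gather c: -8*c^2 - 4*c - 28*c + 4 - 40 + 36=-8*c^2 - 32*c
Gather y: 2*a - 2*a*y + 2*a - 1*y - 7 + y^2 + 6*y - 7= 4*a + y^2 + y*(5 - 2*a) - 14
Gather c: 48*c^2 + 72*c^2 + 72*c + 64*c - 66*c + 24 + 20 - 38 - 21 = 120*c^2 + 70*c - 15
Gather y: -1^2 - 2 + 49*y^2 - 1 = 49*y^2 - 4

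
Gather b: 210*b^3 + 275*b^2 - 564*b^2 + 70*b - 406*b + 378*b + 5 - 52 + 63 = 210*b^3 - 289*b^2 + 42*b + 16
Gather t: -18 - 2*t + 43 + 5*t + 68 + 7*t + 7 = 10*t + 100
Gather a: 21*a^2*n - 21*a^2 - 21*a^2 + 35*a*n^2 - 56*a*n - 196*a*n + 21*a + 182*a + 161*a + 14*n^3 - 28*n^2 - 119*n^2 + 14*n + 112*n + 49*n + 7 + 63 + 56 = a^2*(21*n - 42) + a*(35*n^2 - 252*n + 364) + 14*n^3 - 147*n^2 + 175*n + 126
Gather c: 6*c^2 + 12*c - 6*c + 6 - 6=6*c^2 + 6*c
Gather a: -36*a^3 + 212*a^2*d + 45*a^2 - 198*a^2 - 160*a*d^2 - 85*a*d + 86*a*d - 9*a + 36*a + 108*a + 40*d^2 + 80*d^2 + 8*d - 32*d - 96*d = -36*a^3 + a^2*(212*d - 153) + a*(-160*d^2 + d + 135) + 120*d^2 - 120*d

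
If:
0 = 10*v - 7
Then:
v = 7/10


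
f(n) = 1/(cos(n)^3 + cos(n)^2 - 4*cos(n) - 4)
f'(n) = (3*sin(n)*cos(n)^2 + 2*sin(n)*cos(n) - 4*sin(n))/(cos(n)^3 + cos(n)^2 - 4*cos(n) - 4)^2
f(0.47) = -0.16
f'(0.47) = 0.00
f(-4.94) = -0.21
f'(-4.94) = -0.14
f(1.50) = -0.23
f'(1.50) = -0.21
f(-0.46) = -0.16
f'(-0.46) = -0.00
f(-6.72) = -0.17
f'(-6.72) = -0.00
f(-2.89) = -10.37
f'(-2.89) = 83.66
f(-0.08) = -0.17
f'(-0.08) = -0.00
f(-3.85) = -1.21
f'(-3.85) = -3.63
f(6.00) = -0.17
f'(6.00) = -0.00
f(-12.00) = -0.16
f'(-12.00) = 0.00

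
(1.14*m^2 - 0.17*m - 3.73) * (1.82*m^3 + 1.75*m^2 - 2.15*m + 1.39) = 2.0748*m^5 + 1.6856*m^4 - 9.5371*m^3 - 4.5774*m^2 + 7.7832*m - 5.1847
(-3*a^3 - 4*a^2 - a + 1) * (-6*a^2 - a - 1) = 18*a^5 + 27*a^4 + 13*a^3 - a^2 - 1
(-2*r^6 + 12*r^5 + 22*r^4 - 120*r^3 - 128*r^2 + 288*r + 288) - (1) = -2*r^6 + 12*r^5 + 22*r^4 - 120*r^3 - 128*r^2 + 288*r + 287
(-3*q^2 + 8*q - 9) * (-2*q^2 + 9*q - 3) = 6*q^4 - 43*q^3 + 99*q^2 - 105*q + 27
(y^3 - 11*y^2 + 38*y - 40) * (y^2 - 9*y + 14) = y^5 - 20*y^4 + 151*y^3 - 536*y^2 + 892*y - 560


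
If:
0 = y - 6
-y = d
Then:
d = -6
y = 6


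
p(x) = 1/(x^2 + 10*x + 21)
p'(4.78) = -0.00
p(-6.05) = -0.35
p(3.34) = 0.02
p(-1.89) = 0.18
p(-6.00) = -0.33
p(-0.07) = 0.05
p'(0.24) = -0.02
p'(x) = (-2*x - 10)/(x^2 + 10*x + 21)^2 = 2*(-x - 5)/(x^2 + 10*x + 21)^2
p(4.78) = 0.01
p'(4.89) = -0.00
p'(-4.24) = -0.13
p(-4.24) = -0.29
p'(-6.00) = 0.22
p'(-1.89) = -0.19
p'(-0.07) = -0.02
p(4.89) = 0.01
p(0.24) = 0.04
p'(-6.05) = 0.25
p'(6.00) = 0.00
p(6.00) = 0.01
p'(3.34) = -0.00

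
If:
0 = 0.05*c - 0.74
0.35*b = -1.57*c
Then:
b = -66.39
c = 14.80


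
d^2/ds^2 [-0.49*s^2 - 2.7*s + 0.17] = -0.980000000000000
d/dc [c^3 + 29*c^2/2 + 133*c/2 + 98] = 3*c^2 + 29*c + 133/2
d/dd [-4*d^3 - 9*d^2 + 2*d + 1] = -12*d^2 - 18*d + 2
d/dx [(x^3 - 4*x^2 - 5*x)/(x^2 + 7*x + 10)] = (x^4 + 14*x^3 + 7*x^2 - 80*x - 50)/(x^4 + 14*x^3 + 69*x^2 + 140*x + 100)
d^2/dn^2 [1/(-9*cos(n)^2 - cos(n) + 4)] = (324*sin(n)^4 - 307*sin(n)^2 - 119*cos(n)/4 + 27*cos(3*n)/4 - 91)/(-9*sin(n)^2 + cos(n) + 5)^3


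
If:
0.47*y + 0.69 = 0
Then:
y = -1.47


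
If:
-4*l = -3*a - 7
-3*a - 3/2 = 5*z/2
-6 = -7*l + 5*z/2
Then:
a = -31/33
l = 23/22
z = 29/55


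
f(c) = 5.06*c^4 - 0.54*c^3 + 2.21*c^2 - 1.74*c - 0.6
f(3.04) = 431.52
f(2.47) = 188.79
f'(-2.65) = -401.49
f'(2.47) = 304.30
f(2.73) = 281.19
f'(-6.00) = -4458.42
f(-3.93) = 1280.19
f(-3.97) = 1331.86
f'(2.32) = 252.54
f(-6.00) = 6763.80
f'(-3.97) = -1311.25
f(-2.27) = 155.41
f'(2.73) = 410.06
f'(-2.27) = -256.87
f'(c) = 20.24*c^3 - 1.62*c^2 + 4.42*c - 1.74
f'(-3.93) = -1272.67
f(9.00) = 32967.75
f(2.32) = 147.10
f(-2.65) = 279.12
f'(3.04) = 565.36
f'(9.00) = 14661.78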